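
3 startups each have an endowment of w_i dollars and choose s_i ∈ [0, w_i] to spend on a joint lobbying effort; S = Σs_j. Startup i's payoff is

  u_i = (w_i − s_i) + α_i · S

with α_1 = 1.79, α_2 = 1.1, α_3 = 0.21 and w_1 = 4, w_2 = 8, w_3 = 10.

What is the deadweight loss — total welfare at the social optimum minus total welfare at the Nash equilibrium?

21

∂u_i/∂s_i = α_i − 1, so startup i contributes w_i if α_i > 1, else 0.
α_i > 1 for i ∈ {1, 2}; NE contributions (4, 8, 0), S = 12.
W^NE = Σw_i − S^NE + (Σα_i)·S^NE = 22 + 2.1·12 = 47.2.
Planner: ∂(Σu_j)/∂s_i = Σα_j − 1 = 2.1 > 0, so everyone contributes w_i; S^SO = 22, W^SO = 22 + 2.1·22 = 68.2.
Deadweight loss = 21.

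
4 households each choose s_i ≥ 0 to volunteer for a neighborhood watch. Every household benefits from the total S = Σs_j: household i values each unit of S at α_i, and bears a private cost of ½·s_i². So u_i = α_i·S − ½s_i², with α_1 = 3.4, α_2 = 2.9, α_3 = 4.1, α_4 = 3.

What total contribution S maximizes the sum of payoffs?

53.6

Planner FOC: ∂(Σu_j)/∂s_i = (Σα_j) − s_i = 0, so s_i^SO = Σα_j = 13.4 for every i; S^SO = 53.6.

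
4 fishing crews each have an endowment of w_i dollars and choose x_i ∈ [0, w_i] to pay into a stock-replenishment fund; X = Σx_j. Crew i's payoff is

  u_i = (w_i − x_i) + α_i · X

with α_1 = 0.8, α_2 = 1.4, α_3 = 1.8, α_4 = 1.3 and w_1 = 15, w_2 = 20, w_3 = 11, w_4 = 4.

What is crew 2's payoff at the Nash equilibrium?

49

∂u_i/∂x_i = α_i − 1, so crew i contributes w_i if α_i > 1, else 0.
α_i > 1 for i ∈ {2, 3, 4}; NE contributions (0, 20, 11, 4), X = 35.
u_2 = (20 − 20) + 1.4·35 = 49.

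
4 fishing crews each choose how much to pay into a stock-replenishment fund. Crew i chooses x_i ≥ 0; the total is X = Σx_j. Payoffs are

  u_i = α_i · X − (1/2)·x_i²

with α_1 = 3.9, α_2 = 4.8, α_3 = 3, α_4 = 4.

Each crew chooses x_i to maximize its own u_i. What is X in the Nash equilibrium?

Crew i's FOC: ∂u_i/∂x_i = α_i − x_i = 0, so x_i* = α_i.
NE contributions = (3.9, 4.8, 3, 4); X = 15.7.

15.7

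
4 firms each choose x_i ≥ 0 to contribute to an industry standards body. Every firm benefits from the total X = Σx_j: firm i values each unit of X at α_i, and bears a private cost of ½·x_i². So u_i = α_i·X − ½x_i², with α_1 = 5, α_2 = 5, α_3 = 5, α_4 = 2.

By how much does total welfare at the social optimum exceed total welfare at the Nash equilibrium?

328.5

Firm i's FOC: ∂u_i/∂x_i = α_i − x_i = 0, so x_i* = α_i.
NE contributions = (5, 5, 5, 2); X = 17.
W^NE = (Σα)·X − ½Σα_i² = 17² − ½·79 = 249.5.
Planner sets x_i = Σα_j = 17 for every i, so X^SO = 4·17 = 68.
W^SO = (Σα)·X^SO − ½·4·(Σα)² = (4/2)·17² = 578.
Deadweight loss = W^SO − W^NE = 328.5.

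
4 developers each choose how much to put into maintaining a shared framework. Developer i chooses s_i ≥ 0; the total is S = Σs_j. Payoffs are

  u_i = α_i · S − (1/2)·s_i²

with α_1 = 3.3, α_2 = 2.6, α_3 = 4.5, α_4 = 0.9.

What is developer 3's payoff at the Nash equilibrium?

40.725

Developer i's FOC: ∂u_i/∂s_i = α_i − s_i = 0, so s_i* = α_i.
NE contributions = (3.3, 2.6, 4.5, 0.9); S = 11.3.
u_3 = α_3·S − ½·(s_3)² = 4.5·11.3 − ½·4.5² = 40.725.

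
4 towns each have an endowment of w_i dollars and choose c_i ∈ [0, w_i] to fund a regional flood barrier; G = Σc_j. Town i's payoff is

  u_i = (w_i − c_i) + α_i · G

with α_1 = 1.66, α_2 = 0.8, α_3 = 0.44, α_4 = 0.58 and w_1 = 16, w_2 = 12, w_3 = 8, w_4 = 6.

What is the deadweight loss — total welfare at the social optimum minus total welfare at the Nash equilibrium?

∂u_i/∂c_i = α_i − 1, so town i contributes w_i if α_i > 1, else 0.
α_i > 1 for i ∈ {1}; NE contributions (16, 0, 0, 0), G = 16.
W^NE = Σw_i − G^NE + (Σα_i)·G^NE = 42 + 2.48·16 = 81.68.
Planner: ∂(Σu_j)/∂c_i = Σα_j − 1 = 2.48 > 0, so everyone contributes w_i; G^SO = 42, W^SO = 42 + 2.48·42 = 146.16.
Deadweight loss = 64.48.

64.48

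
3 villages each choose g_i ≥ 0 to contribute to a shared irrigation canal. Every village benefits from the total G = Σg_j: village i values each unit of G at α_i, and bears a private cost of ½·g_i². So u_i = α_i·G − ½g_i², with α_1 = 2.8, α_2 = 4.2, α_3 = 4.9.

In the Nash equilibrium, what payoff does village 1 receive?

Village i's FOC: ∂u_i/∂g_i = α_i − g_i = 0, so g_i* = α_i.
NE contributions = (2.8, 4.2, 4.9); G = 11.9.
u_1 = α_1·G − ½·(g_1)² = 2.8·11.9 − ½·2.8² = 29.4.

29.4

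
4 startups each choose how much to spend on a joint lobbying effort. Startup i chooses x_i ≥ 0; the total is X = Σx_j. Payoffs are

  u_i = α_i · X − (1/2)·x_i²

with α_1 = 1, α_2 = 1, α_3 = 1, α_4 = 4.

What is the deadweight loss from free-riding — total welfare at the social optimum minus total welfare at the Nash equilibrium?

58.5

Startup i's FOC: ∂u_i/∂x_i = α_i − x_i = 0, so x_i* = α_i.
NE contributions = (1, 1, 1, 4); X = 7.
W^NE = (Σα)·X − ½Σα_i² = 7² − ½·19 = 39.5.
Planner sets x_i = Σα_j = 7 for every i, so X^SO = 4·7 = 28.
W^SO = (Σα)·X^SO − ½·4·(Σα)² = (4/2)·7² = 98.
Deadweight loss = W^SO − W^NE = 58.5.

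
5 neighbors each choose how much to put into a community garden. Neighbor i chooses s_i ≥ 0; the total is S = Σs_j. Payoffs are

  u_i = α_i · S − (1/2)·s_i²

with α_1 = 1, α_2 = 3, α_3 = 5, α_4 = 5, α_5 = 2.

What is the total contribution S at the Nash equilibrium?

16

Neighbor i's FOC: ∂u_i/∂s_i = α_i − s_i = 0, so s_i* = α_i.
NE contributions = (1, 3, 5, 5, 2); S = 16.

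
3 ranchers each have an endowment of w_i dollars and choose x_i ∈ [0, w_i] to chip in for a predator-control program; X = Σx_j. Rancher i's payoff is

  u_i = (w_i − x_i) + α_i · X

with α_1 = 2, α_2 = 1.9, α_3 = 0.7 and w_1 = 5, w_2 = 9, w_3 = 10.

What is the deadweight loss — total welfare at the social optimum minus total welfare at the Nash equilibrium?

36

∂u_i/∂x_i = α_i − 1, so rancher i contributes w_i if α_i > 1, else 0.
α_i > 1 for i ∈ {1, 2}; NE contributions (5, 9, 0), X = 14.
W^NE = Σw_i − X^NE + (Σα_i)·X^NE = 24 + 3.6·14 = 74.4.
Planner: ∂(Σu_j)/∂x_i = Σα_j − 1 = 3.6 > 0, so everyone contributes w_i; X^SO = 24, W^SO = 24 + 3.6·24 = 110.4.
Deadweight loss = 36.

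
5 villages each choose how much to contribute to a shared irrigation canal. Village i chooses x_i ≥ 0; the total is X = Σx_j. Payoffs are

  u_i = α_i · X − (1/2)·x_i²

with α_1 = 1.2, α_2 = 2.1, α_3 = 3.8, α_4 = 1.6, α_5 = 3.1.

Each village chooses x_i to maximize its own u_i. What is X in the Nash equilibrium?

Village i's FOC: ∂u_i/∂x_i = α_i − x_i = 0, so x_i* = α_i.
NE contributions = (1.2, 2.1, 3.8, 1.6, 3.1); X = 11.8.

11.8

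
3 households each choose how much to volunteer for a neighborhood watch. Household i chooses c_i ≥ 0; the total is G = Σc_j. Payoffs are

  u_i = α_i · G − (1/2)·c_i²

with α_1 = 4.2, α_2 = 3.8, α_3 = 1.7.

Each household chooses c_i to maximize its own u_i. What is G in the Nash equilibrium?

Household i's FOC: ∂u_i/∂c_i = α_i − c_i = 0, so c_i* = α_i.
NE contributions = (4.2, 3.8, 1.7); G = 9.7.

9.7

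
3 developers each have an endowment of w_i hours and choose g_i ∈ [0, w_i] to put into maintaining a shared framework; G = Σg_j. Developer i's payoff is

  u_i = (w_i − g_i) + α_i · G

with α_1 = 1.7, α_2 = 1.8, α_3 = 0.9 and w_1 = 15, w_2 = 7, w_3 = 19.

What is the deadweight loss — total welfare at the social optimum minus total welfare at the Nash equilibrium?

64.6

∂u_i/∂g_i = α_i − 1, so developer i contributes w_i if α_i > 1, else 0.
α_i > 1 for i ∈ {1, 2}; NE contributions (15, 7, 0), G = 22.
W^NE = Σw_i − G^NE + (Σα_i)·G^NE = 41 + 3.4·22 = 115.8.
Planner: ∂(Σu_j)/∂g_i = Σα_j − 1 = 3.4 > 0, so everyone contributes w_i; G^SO = 41, W^SO = 41 + 3.4·41 = 180.4.
Deadweight loss = 64.6.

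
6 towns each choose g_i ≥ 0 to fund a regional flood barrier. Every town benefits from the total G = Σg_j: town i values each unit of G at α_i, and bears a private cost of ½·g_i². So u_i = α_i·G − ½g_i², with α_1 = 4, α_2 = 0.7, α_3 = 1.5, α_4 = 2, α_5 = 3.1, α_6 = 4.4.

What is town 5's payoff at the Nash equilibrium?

Town i's FOC: ∂u_i/∂g_i = α_i − g_i = 0, so g_i* = α_i.
NE contributions = (4, 0.7, 1.5, 2, 3.1, 4.4); G = 15.7.
u_5 = α_5·G − ½·(g_5)² = 3.1·15.7 − ½·3.1² = 43.865.

43.865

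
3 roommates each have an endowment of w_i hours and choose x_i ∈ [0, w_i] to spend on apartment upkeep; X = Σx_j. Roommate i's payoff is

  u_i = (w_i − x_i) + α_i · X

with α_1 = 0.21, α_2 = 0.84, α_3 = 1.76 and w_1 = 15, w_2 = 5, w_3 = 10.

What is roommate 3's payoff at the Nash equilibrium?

17.6

∂u_i/∂x_i = α_i − 1, so roommate i contributes w_i if α_i > 1, else 0.
α_i > 1 for i ∈ {3}; NE contributions (0, 0, 10), X = 10.
u_3 = (10 − 10) + 1.76·10 = 17.6.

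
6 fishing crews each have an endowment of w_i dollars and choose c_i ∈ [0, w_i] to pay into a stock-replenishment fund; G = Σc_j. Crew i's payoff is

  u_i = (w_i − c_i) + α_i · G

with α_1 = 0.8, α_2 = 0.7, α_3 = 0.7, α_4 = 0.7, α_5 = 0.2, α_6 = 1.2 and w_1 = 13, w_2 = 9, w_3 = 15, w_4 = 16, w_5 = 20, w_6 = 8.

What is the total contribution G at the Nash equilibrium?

8

∂u_i/∂c_i = α_i − 1, so crew i contributes w_i if α_i > 1, else 0.
α_i > 1 for i ∈ {6}; NE contributions (0, 0, 0, 0, 0, 8), G = 8.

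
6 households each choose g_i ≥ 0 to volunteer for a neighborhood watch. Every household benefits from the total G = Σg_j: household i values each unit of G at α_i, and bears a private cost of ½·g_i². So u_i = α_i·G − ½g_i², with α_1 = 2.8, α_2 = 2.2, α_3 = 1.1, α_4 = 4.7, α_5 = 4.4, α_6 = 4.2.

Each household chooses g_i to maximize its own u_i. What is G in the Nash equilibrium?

Household i's FOC: ∂u_i/∂g_i = α_i − g_i = 0, so g_i* = α_i.
NE contributions = (2.8, 2.2, 1.1, 4.7, 4.4, 4.2); G = 19.4.

19.4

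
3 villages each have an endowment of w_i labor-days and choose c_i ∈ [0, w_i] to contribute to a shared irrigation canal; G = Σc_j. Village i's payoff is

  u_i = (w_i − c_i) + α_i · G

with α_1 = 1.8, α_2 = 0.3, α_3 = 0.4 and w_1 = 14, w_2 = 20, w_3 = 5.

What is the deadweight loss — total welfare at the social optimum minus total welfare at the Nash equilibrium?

37.5

∂u_i/∂c_i = α_i − 1, so village i contributes w_i if α_i > 1, else 0.
α_i > 1 for i ∈ {1}; NE contributions (14, 0, 0), G = 14.
W^NE = Σw_i − G^NE + (Σα_i)·G^NE = 39 + 1.5·14 = 60.
Planner: ∂(Σu_j)/∂c_i = Σα_j − 1 = 1.5 > 0, so everyone contributes w_i; G^SO = 39, W^SO = 39 + 1.5·39 = 97.5.
Deadweight loss = 37.5.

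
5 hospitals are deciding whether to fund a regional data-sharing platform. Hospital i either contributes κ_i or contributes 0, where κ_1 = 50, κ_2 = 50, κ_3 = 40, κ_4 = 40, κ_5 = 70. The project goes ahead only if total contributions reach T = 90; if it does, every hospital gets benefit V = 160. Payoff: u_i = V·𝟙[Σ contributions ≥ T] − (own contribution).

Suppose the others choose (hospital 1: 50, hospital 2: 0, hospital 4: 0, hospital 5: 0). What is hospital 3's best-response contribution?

Others' total = 50. Contributing 40 brings total to 90 ≥ 90: gain V − κ_3 = 120.
Best response: 40.

40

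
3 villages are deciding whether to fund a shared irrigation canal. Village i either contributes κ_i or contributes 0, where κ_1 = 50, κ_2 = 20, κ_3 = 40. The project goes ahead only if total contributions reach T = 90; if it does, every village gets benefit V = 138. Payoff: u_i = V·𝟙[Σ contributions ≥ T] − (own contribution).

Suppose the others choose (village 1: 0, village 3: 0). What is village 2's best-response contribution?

Others' total = 0. Even contributing 20 gives 20 < 90: no benefit either way.
Best response: 0.

0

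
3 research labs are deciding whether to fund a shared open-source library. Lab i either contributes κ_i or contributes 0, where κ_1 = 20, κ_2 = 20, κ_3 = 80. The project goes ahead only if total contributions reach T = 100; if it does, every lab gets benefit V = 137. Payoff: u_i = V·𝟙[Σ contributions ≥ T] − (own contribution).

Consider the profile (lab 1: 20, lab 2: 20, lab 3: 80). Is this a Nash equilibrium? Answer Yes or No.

No

Total = 120 ≥ 100: provided.
Lab 1 (pledges 20, payoff 117): dropping to 0 → total 100, payoff 137. Profitable deviation.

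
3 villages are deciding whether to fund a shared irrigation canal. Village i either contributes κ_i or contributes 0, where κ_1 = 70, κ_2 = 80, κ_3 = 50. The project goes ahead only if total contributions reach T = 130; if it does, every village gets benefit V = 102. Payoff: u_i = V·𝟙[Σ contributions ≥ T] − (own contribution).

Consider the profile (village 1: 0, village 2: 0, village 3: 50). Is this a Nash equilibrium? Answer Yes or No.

Total = 50 < 130: not provided.
Village 1 (pledges 0, payoff 0): pledging 70 → total 120, payoff -70. No gain.
Village 2 (pledges 0, payoff 0): pledging 80 → total 130, payoff 22. Profitable deviation.

No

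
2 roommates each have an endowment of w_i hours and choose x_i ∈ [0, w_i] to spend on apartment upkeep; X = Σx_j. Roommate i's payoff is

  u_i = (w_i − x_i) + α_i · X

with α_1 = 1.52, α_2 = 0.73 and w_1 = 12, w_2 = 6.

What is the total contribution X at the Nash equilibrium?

12

∂u_i/∂x_i = α_i − 1, so roommate i contributes w_i if α_i > 1, else 0.
α_i > 1 for i ∈ {1}; NE contributions (12, 0), X = 12.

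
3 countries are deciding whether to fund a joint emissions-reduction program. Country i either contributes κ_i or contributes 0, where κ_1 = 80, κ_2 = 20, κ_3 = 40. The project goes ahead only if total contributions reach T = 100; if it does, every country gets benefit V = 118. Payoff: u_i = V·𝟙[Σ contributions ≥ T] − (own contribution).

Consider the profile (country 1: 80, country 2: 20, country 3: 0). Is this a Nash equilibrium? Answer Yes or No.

Total = 100 ≥ 100: provided.
Country 1 (pledges 80, payoff 38): dropping to 0 → total 20, payoff 0. No gain.
Country 2 (pledges 20, payoff 98): dropping to 0 → total 80, payoff 0. No gain.
Country 3 (pledges 0, payoff 118): pledging 40 → total 140, payoff 78. No gain.

Yes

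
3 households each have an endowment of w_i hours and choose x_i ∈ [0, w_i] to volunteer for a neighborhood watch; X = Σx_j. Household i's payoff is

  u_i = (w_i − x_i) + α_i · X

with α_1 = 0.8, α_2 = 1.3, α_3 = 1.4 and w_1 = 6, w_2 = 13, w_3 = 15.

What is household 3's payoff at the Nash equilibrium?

39.2

∂u_i/∂x_i = α_i − 1, so household i contributes w_i if α_i > 1, else 0.
α_i > 1 for i ∈ {2, 3}; NE contributions (0, 13, 15), X = 28.
u_3 = (15 − 15) + 1.4·28 = 39.2.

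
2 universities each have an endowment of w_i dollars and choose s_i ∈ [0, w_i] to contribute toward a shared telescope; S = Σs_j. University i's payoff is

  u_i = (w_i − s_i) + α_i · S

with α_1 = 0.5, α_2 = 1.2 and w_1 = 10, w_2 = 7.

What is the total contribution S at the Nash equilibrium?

7

∂u_i/∂s_i = α_i − 1, so university i contributes w_i if α_i > 1, else 0.
α_i > 1 for i ∈ {2}; NE contributions (0, 7), S = 7.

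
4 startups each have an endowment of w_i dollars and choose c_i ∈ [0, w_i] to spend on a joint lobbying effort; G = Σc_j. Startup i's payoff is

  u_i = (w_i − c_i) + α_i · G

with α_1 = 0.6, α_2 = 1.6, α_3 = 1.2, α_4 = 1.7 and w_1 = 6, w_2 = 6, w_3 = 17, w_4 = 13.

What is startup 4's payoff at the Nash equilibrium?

61.2

∂u_i/∂c_i = α_i − 1, so startup i contributes w_i if α_i > 1, else 0.
α_i > 1 for i ∈ {2, 3, 4}; NE contributions (0, 6, 17, 13), G = 36.
u_4 = (13 − 13) + 1.7·36 = 61.2.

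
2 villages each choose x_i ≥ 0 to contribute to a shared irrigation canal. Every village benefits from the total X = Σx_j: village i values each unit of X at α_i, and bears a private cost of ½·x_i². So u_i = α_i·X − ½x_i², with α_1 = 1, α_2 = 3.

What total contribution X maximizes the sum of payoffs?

8

Planner FOC: ∂(Σu_j)/∂x_i = (Σα_j) − x_i = 0, so x_i^SO = Σα_j = 4 for every i; X^SO = 8.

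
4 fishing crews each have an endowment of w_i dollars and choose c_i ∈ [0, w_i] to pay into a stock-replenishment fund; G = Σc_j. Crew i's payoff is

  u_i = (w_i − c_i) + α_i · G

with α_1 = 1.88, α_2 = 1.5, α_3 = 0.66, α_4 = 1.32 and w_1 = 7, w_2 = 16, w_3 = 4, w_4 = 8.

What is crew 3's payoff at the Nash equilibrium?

24.46

∂u_i/∂c_i = α_i − 1, so crew i contributes w_i if α_i > 1, else 0.
α_i > 1 for i ∈ {1, 2, 4}; NE contributions (7, 16, 0, 8), G = 31.
u_3 = (4 − 0) + 0.66·31 = 24.46.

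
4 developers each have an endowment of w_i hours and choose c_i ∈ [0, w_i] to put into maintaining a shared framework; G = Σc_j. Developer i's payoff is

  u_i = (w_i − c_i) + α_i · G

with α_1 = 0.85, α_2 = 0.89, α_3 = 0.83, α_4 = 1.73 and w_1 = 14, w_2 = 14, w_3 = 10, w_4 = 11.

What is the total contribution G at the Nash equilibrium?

∂u_i/∂c_i = α_i − 1, so developer i contributes w_i if α_i > 1, else 0.
α_i > 1 for i ∈ {4}; NE contributions (0, 0, 0, 11), G = 11.

11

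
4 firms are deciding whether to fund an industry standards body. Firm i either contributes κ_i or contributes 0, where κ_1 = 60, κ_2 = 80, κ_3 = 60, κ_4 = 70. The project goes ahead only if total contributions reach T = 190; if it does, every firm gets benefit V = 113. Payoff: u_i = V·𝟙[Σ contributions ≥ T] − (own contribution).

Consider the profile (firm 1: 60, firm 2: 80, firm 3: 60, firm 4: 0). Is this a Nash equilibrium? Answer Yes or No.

Yes

Total = 200 ≥ 190: provided.
Firm 1 (pledges 60, payoff 53): dropping to 0 → total 140, payoff 0. No gain.
Firm 2 (pledges 80, payoff 33): dropping to 0 → total 120, payoff 0. No gain.
Firm 3 (pledges 60, payoff 53): dropping to 0 → total 140, payoff 0. No gain.
Firm 4 (pledges 0, payoff 113): pledging 70 → total 270, payoff 43. No gain.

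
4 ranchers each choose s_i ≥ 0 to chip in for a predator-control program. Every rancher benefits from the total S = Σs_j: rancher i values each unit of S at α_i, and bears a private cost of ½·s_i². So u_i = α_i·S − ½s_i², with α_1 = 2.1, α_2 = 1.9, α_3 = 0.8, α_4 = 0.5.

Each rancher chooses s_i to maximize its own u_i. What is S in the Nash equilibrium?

Rancher i's FOC: ∂u_i/∂s_i = α_i − s_i = 0, so s_i* = α_i.
NE contributions = (2.1, 1.9, 0.8, 0.5); S = 5.3.

5.3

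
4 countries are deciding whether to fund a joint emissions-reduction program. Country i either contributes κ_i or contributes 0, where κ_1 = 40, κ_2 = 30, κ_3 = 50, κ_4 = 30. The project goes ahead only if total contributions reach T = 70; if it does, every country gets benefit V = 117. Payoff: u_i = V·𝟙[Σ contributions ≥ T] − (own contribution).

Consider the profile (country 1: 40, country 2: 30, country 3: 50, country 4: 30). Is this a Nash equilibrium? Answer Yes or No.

Total = 150 ≥ 70: provided.
Country 1 (pledges 40, payoff 77): dropping to 0 → total 110, payoff 117. Profitable deviation.

No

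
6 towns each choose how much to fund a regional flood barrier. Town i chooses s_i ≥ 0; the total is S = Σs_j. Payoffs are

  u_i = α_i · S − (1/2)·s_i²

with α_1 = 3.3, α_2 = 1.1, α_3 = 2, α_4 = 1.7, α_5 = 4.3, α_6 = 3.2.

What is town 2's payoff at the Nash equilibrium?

16.555

Town i's FOC: ∂u_i/∂s_i = α_i − s_i = 0, so s_i* = α_i.
NE contributions = (3.3, 1.1, 2, 1.7, 4.3, 3.2); S = 15.6.
u_2 = α_2·S − ½·(s_2)² = 1.1·15.6 − ½·1.1² = 16.555.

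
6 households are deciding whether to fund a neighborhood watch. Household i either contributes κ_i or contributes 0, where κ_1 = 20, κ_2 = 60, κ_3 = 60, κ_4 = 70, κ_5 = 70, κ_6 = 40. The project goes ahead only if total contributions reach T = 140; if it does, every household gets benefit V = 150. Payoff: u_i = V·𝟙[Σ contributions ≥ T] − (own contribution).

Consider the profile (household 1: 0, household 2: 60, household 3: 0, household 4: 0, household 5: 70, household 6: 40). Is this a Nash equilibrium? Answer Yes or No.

Yes

Total = 170 ≥ 140: provided.
Household 1 (pledges 0, payoff 150): pledging 20 → total 190, payoff 130. No gain.
Household 2 (pledges 60, payoff 90): dropping to 0 → total 110, payoff 0. No gain.
Household 3 (pledges 0, payoff 150): pledging 60 → total 230, payoff 90. No gain.
Household 4 (pledges 0, payoff 150): pledging 70 → total 240, payoff 80. No gain.
Household 5 (pledges 70, payoff 80): dropping to 0 → total 100, payoff 0. No gain.
Household 6 (pledges 40, payoff 110): dropping to 0 → total 130, payoff 0. No gain.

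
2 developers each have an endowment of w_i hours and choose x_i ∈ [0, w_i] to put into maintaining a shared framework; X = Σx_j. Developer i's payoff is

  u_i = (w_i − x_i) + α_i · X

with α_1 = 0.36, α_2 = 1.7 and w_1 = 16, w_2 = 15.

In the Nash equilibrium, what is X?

15

∂u_i/∂x_i = α_i − 1, so developer i contributes w_i if α_i > 1, else 0.
α_i > 1 for i ∈ {2}; NE contributions (0, 15), X = 15.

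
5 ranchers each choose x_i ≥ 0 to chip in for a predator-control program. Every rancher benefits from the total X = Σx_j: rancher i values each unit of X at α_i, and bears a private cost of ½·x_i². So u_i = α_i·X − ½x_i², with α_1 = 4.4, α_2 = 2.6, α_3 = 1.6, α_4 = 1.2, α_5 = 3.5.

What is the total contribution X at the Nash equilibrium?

Rancher i's FOC: ∂u_i/∂x_i = α_i − x_i = 0, so x_i* = α_i.
NE contributions = (4.4, 2.6, 1.6, 1.2, 3.5); X = 13.3.

13.3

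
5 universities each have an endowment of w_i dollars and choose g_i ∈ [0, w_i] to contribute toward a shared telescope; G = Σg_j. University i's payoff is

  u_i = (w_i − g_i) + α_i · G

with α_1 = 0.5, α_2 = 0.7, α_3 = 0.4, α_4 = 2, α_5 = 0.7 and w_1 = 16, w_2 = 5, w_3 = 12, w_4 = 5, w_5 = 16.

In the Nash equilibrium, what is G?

5

∂u_i/∂g_i = α_i − 1, so university i contributes w_i if α_i > 1, else 0.
α_i > 1 for i ∈ {4}; NE contributions (0, 0, 0, 5, 0), G = 5.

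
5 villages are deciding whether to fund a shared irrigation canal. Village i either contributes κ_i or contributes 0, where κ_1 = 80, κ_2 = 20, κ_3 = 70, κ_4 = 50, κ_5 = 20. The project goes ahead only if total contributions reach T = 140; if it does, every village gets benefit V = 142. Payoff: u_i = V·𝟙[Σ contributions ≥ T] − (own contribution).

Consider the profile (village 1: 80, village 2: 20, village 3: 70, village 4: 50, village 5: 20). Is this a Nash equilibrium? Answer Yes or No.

Total = 240 ≥ 140: provided.
Village 1 (pledges 80, payoff 62): dropping to 0 → total 160, payoff 142. Profitable deviation.

No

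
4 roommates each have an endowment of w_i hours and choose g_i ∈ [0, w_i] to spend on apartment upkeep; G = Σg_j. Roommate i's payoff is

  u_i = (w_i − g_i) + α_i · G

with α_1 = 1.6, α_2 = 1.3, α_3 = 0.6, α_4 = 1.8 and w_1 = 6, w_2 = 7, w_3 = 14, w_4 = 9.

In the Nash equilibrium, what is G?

22

∂u_i/∂g_i = α_i − 1, so roommate i contributes w_i if α_i > 1, else 0.
α_i > 1 for i ∈ {1, 2, 4}; NE contributions (6, 7, 0, 9), G = 22.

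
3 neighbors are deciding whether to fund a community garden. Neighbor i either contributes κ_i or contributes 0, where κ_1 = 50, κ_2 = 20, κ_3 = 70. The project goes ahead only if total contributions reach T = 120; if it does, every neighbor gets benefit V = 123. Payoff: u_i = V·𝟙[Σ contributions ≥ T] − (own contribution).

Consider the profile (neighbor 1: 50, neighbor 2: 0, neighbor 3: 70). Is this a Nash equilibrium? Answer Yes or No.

Total = 120 ≥ 120: provided.
Neighbor 1 (pledges 50, payoff 73): dropping to 0 → total 70, payoff 0. No gain.
Neighbor 2 (pledges 0, payoff 123): pledging 20 → total 140, payoff 103. No gain.
Neighbor 3 (pledges 70, payoff 53): dropping to 0 → total 50, payoff 0. No gain.

Yes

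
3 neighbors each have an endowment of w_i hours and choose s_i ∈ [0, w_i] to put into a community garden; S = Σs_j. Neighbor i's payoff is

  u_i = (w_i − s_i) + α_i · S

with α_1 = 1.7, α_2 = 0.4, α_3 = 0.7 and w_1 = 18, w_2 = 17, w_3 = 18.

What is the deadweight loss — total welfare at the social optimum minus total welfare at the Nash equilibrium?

∂u_i/∂s_i = α_i − 1, so neighbor i contributes w_i if α_i > 1, else 0.
α_i > 1 for i ∈ {1}; NE contributions (18, 0, 0), S = 18.
W^NE = Σw_i − S^NE + (Σα_i)·S^NE = 53 + 1.8·18 = 85.4.
Planner: ∂(Σu_j)/∂s_i = Σα_j − 1 = 1.8 > 0, so everyone contributes w_i; S^SO = 53, W^SO = 53 + 1.8·53 = 148.4.
Deadweight loss = 63.

63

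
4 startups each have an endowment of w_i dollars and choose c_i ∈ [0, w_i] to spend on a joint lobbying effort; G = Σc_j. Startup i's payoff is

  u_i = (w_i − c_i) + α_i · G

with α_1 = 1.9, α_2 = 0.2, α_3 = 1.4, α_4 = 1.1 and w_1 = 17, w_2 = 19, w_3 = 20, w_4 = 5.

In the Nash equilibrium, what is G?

42

∂u_i/∂c_i = α_i − 1, so startup i contributes w_i if α_i > 1, else 0.
α_i > 1 for i ∈ {1, 3, 4}; NE contributions (17, 0, 20, 5), G = 42.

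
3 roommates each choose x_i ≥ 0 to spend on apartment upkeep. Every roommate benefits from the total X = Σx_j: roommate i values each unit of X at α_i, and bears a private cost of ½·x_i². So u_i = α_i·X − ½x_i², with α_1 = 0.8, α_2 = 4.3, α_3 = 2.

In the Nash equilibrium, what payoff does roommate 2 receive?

21.285

Roommate i's FOC: ∂u_i/∂x_i = α_i − x_i = 0, so x_i* = α_i.
NE contributions = (0.8, 4.3, 2); X = 7.1.
u_2 = α_2·X − ½·(x_2)² = 4.3·7.1 − ½·4.3² = 21.285.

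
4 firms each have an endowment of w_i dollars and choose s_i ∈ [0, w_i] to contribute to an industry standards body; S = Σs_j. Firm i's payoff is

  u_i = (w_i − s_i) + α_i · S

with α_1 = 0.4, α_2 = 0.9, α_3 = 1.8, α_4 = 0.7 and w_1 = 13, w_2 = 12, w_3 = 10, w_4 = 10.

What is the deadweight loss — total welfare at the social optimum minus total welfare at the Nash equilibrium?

∂u_i/∂s_i = α_i − 1, so firm i contributes w_i if α_i > 1, else 0.
α_i > 1 for i ∈ {3}; NE contributions (0, 0, 10, 0), S = 10.
W^NE = Σw_i − S^NE + (Σα_i)·S^NE = 45 + 2.8·10 = 73.
Planner: ∂(Σu_j)/∂s_i = Σα_j − 1 = 2.8 > 0, so everyone contributes w_i; S^SO = 45, W^SO = 45 + 2.8·45 = 171.
Deadweight loss = 98.

98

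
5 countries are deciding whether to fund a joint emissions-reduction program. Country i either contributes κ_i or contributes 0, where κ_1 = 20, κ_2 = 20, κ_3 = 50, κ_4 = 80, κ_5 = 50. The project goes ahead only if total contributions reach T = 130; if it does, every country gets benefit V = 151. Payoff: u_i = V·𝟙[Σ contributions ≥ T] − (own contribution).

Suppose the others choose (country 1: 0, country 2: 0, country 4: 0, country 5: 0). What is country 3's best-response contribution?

Others' total = 0. Even contributing 50 gives 50 < 130: no benefit either way.
Best response: 0.

0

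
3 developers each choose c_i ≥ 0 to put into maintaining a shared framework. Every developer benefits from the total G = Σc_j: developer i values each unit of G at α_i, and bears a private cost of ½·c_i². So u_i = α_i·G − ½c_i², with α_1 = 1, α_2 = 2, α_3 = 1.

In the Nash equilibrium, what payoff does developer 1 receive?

Developer i's FOC: ∂u_i/∂c_i = α_i − c_i = 0, so c_i* = α_i.
NE contributions = (1, 2, 1); G = 4.
u_1 = α_1·G − ½·(c_1)² = 1·4 − ½·1² = 3.5.

3.5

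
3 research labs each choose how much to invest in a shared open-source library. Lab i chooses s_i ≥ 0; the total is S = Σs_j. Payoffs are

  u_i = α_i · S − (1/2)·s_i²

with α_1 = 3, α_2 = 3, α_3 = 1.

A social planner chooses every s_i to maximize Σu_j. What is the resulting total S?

21

Planner FOC: ∂(Σu_j)/∂s_i = (Σα_j) − s_i = 0, so s_i^SO = Σα_j = 7 for every i; S^SO = 21.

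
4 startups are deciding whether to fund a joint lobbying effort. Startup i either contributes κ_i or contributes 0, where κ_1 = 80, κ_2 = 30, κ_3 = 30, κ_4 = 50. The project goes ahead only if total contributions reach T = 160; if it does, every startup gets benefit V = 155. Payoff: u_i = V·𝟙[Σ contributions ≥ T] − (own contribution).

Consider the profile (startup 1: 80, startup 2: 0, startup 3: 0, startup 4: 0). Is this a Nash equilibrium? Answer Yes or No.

Total = 80 < 160: not provided.
Startup 1 (pledges 80, payoff -80): dropping to 0 → total 0, payoff 0. Profitable deviation.

No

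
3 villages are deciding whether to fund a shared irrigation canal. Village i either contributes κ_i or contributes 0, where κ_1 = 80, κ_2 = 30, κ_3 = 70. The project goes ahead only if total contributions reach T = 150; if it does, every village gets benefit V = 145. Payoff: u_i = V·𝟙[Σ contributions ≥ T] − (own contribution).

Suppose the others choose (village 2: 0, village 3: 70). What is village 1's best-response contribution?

80

Others' total = 70. Contributing 80 brings total to 150 ≥ 150: gain V − κ_1 = 65.
Best response: 80.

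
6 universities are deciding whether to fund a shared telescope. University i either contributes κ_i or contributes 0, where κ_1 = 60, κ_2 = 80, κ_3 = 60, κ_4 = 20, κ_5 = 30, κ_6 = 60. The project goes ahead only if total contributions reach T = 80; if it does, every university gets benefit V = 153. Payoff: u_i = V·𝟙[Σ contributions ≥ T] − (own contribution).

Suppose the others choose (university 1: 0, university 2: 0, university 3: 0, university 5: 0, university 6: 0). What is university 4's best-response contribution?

0

Others' total = 0. Even contributing 20 gives 20 < 80: no benefit either way.
Best response: 0.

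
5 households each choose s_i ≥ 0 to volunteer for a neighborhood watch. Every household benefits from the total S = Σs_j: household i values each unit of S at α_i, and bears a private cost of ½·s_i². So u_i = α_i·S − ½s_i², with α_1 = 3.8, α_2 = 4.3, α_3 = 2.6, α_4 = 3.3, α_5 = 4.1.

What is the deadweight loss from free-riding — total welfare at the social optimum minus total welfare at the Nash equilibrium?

525.11

Household i's FOC: ∂u_i/∂s_i = α_i − s_i = 0, so s_i* = α_i.
NE contributions = (3.8, 4.3, 2.6, 3.3, 4.1); S = 18.1.
W^NE = (Σα)·S − ½Σα_i² = 18.1² − ½·67.39 = 293.915.
Planner sets s_i = Σα_j = 18.1 for every i, so S^SO = 5·18.1 = 90.5.
W^SO = (Σα)·S^SO − ½·5·(Σα)² = (5/2)·18.1² = 819.025.
Deadweight loss = W^SO − W^NE = 525.11.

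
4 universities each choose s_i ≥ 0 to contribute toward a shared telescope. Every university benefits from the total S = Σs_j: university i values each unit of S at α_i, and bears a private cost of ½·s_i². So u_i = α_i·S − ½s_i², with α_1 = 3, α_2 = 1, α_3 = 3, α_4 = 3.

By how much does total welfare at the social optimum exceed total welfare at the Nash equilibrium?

114

University i's FOC: ∂u_i/∂s_i = α_i − s_i = 0, so s_i* = α_i.
NE contributions = (3, 1, 3, 3); S = 10.
W^NE = (Σα)·S − ½Σα_i² = 10² − ½·28 = 86.
Planner sets s_i = Σα_j = 10 for every i, so S^SO = 4·10 = 40.
W^SO = (Σα)·S^SO − ½·4·(Σα)² = (4/2)·10² = 200.
Deadweight loss = W^SO − W^NE = 114.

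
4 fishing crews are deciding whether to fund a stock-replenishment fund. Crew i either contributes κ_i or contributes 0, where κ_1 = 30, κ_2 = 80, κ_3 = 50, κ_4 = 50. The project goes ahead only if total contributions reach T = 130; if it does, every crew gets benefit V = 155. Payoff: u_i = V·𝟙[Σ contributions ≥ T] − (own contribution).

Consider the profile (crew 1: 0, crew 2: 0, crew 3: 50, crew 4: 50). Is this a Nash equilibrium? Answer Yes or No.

Total = 100 < 130: not provided.
Crew 1 (pledges 0, payoff 0): pledging 30 → total 130, payoff 125. Profitable deviation.

No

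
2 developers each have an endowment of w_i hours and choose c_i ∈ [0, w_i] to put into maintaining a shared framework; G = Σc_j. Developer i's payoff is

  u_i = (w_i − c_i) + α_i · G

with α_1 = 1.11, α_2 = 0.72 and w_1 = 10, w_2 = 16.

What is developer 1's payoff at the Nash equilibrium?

11.1

∂u_i/∂c_i = α_i − 1, so developer i contributes w_i if α_i > 1, else 0.
α_i > 1 for i ∈ {1}; NE contributions (10, 0), G = 10.
u_1 = (10 − 10) + 1.11·10 = 11.1.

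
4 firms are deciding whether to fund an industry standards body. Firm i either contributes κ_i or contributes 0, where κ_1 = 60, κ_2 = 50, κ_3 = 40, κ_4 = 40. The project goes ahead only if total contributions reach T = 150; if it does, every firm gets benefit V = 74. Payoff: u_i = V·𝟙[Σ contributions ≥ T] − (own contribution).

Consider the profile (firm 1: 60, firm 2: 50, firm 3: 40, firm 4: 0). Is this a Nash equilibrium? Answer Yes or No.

Total = 150 ≥ 150: provided.
Firm 1 (pledges 60, payoff 14): dropping to 0 → total 90, payoff 0. No gain.
Firm 2 (pledges 50, payoff 24): dropping to 0 → total 100, payoff 0. No gain.
Firm 3 (pledges 40, payoff 34): dropping to 0 → total 110, payoff 0. No gain.
Firm 4 (pledges 0, payoff 74): pledging 40 → total 190, payoff 34. No gain.

Yes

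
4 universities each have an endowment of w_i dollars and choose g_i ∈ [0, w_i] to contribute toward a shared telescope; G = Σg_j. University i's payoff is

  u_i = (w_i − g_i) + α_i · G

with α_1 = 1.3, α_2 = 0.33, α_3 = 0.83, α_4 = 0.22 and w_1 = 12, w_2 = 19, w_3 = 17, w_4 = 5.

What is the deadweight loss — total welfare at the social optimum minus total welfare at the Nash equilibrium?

68.88

∂u_i/∂g_i = α_i − 1, so university i contributes w_i if α_i > 1, else 0.
α_i > 1 for i ∈ {1}; NE contributions (12, 0, 0, 0), G = 12.
W^NE = Σw_i − G^NE + (Σα_i)·G^NE = 53 + 1.68·12 = 73.16.
Planner: ∂(Σu_j)/∂g_i = Σα_j − 1 = 1.68 > 0, so everyone contributes w_i; G^SO = 53, W^SO = 53 + 1.68·53 = 142.04.
Deadweight loss = 68.88.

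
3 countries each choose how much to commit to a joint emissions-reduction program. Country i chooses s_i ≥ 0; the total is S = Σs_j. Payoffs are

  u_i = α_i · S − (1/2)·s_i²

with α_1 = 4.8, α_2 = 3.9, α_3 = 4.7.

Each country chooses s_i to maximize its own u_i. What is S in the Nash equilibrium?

13.4

Country i's FOC: ∂u_i/∂s_i = α_i − s_i = 0, so s_i* = α_i.
NE contributions = (4.8, 3.9, 4.7); S = 13.4.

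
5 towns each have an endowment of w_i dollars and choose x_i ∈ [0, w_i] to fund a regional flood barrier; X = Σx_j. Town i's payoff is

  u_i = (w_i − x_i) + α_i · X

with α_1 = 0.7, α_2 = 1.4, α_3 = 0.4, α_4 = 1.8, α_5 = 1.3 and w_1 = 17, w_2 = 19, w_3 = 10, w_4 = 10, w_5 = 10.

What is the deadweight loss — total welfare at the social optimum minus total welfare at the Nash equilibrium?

124.2

∂u_i/∂x_i = α_i − 1, so town i contributes w_i if α_i > 1, else 0.
α_i > 1 for i ∈ {2, 4, 5}; NE contributions (0, 19, 0, 10, 10), X = 39.
W^NE = Σw_i − X^NE + (Σα_i)·X^NE = 66 + 4.6·39 = 245.4.
Planner: ∂(Σu_j)/∂x_i = Σα_j − 1 = 4.6 > 0, so everyone contributes w_i; X^SO = 66, W^SO = 66 + 4.6·66 = 369.6.
Deadweight loss = 124.2.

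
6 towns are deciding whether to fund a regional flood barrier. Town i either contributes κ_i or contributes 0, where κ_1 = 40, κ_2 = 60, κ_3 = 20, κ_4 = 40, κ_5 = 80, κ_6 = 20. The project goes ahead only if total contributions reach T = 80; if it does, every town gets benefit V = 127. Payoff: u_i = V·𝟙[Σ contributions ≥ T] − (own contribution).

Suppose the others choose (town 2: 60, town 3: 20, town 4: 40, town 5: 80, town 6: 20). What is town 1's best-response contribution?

0

Others' total = 220 ≥ 80; contributing adds cost 40 for no extra benefit.
Best response: 0.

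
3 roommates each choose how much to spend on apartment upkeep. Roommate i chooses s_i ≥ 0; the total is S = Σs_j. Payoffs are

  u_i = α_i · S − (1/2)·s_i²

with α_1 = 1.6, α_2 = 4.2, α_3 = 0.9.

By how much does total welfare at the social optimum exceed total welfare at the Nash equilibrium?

32.95

Roommate i's FOC: ∂u_i/∂s_i = α_i − s_i = 0, so s_i* = α_i.
NE contributions = (1.6, 4.2, 0.9); S = 6.7.
W^NE = (Σα)·S − ½Σα_i² = 6.7² − ½·21.01 = 34.385.
Planner sets s_i = Σα_j = 6.7 for every i, so S^SO = 3·6.7 = 20.1.
W^SO = (Σα)·S^SO − ½·3·(Σα)² = (3/2)·6.7² = 67.335.
Deadweight loss = W^SO − W^NE = 32.95.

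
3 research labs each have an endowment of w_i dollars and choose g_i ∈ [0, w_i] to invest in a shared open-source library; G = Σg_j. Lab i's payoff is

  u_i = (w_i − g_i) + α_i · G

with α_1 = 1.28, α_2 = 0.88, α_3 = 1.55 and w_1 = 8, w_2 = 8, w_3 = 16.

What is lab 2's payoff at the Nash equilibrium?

∂u_i/∂g_i = α_i − 1, so lab i contributes w_i if α_i > 1, else 0.
α_i > 1 for i ∈ {1, 3}; NE contributions (8, 0, 16), G = 24.
u_2 = (8 − 0) + 0.88·24 = 29.12.

29.12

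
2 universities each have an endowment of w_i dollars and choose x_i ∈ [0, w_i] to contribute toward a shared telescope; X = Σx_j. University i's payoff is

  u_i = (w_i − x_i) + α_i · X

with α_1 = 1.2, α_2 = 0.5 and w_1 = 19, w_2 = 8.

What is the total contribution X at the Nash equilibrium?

19

∂u_i/∂x_i = α_i − 1, so university i contributes w_i if α_i > 1, else 0.
α_i > 1 for i ∈ {1}; NE contributions (19, 0), X = 19.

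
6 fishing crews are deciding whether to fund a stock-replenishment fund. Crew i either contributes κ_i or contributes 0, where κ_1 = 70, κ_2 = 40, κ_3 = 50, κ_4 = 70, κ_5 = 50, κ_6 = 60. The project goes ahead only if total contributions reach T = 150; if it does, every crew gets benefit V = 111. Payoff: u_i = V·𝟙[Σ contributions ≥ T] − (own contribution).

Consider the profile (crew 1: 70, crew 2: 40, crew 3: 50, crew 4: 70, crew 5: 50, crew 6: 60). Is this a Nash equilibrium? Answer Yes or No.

Total = 340 ≥ 150: provided.
Crew 1 (pledges 70, payoff 41): dropping to 0 → total 270, payoff 111. Profitable deviation.

No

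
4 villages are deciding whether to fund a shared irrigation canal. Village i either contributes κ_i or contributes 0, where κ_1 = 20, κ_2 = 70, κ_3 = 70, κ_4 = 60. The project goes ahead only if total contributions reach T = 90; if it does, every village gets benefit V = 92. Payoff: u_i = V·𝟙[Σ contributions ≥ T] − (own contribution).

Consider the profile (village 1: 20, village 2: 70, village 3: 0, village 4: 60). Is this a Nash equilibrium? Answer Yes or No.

Total = 150 ≥ 90: provided.
Village 1 (pledges 20, payoff 72): dropping to 0 → total 130, payoff 92. Profitable deviation.

No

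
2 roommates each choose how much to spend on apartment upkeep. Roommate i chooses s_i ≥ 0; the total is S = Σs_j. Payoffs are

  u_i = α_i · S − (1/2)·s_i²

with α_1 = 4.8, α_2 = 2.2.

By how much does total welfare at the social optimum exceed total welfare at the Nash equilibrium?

Roommate i's FOC: ∂u_i/∂s_i = α_i − s_i = 0, so s_i* = α_i.
NE contributions = (4.8, 2.2); S = 7.
W^NE = (Σα)·S − ½Σα_i² = 7² − ½·27.88 = 35.06.
Planner sets s_i = Σα_j = 7 for every i, so S^SO = 2·7 = 14.
W^SO = (Σα)·S^SO − ½·2·(Σα)² = (2/2)·7² = 49.
Deadweight loss = W^SO − W^NE = 13.94.

13.94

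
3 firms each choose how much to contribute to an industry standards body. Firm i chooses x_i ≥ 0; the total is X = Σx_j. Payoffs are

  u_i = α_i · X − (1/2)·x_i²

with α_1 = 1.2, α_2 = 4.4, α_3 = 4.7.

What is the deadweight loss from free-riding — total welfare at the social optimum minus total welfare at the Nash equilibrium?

Firm i's FOC: ∂u_i/∂x_i = α_i − x_i = 0, so x_i* = α_i.
NE contributions = (1.2, 4.4, 4.7); X = 10.3.
W^NE = (Σα)·X − ½Σα_i² = 10.3² − ½·42.89 = 84.645.
Planner sets x_i = Σα_j = 10.3 for every i, so X^SO = 3·10.3 = 30.9.
W^SO = (Σα)·X^SO − ½·3·(Σα)² = (3/2)·10.3² = 159.135.
Deadweight loss = W^SO − W^NE = 74.49.

74.49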